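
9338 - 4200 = 5138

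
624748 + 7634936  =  8259684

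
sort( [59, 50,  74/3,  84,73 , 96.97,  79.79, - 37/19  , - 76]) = [ - 76, - 37/19,  74/3,50,59, 73,79.79, 84, 96.97]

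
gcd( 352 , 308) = 44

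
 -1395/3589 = - 1395/3589 = - 0.39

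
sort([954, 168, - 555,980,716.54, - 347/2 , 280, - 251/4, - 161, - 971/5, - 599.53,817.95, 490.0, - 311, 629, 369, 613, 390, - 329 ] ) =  [ - 599.53, - 555,-329,-311, - 971/5,-347/2, - 161, - 251/4, 168, 280, 369,390, 490.0, 613 , 629, 716.54 , 817.95, 954, 980] 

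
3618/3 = 1206 =1206.00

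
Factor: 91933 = 149^1 * 617^1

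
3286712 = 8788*374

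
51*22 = 1122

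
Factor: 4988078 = 2^1*229^1*10891^1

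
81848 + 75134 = 156982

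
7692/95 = 80 + 92/95=80.97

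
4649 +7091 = 11740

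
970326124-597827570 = 372498554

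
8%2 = 0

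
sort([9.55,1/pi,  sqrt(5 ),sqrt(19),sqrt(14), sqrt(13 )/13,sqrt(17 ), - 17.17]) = [ - 17.17, sqrt( 13 )/13,1/pi,sqrt( 5),sqrt(14 ) , sqrt(17 ) , sqrt(19), 9.55]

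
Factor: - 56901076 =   -  2^2*14225269^1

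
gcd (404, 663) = 1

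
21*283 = 5943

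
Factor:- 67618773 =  -3^3*2504399^1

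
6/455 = 6/455 = 0.01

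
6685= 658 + 6027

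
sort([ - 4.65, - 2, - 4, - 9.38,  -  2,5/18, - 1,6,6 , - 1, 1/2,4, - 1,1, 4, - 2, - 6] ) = [ - 9.38 , - 6, - 4.65, - 4, - 2, - 2, - 2, - 1,  -  1 , - 1, 5/18,1/2,1, 4,4,6,6 ]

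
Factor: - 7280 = -2^4* 5^1*7^1*13^1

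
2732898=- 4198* ( - 651) 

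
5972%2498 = 976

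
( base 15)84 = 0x7c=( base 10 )124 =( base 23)59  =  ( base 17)75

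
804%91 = 76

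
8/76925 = 8/76925 = 0.00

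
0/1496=0 = 0.00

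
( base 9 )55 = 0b110010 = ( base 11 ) 46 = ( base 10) 50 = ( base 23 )24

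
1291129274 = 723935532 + 567193742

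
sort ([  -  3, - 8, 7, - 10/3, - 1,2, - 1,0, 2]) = [ -8, - 10/3, - 3,-1, - 1, 0,2, 2, 7] 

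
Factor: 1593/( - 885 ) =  - 9/5 = - 3^2*5^( - 1)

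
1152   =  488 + 664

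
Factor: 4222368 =2^5*3^6 * 181^1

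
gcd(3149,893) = 47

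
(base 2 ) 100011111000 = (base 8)4370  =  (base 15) a31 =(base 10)2296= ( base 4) 203320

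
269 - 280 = -11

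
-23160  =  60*( - 386 ) 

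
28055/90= 311 + 13/18 = 311.72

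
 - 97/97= - 1 = - 1.00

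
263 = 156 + 107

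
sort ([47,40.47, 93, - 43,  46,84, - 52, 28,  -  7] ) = [ - 52,-43, - 7 , 28,  40.47,46  ,  47, 84, 93]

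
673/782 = 673/782 = 0.86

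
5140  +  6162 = 11302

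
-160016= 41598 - 201614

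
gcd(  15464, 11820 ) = 4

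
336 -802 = - 466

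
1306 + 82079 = 83385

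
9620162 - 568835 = 9051327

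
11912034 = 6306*1889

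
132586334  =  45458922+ 87127412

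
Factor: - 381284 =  - 2^2*199^1 * 479^1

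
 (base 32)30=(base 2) 1100000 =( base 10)96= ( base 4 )1200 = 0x60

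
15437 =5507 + 9930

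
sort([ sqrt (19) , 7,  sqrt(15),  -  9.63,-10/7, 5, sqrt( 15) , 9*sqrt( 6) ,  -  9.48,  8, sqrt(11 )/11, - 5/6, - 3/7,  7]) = [ - 9.63 ,  -  9.48, - 10/7, - 5/6,-3/7, sqrt(11)/11,sqrt( 15), sqrt(15 ),sqrt( 19 ), 5,7,7, 8, 9*sqrt( 6)]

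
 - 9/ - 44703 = 1/4967 = 0.00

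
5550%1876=1798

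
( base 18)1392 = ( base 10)6968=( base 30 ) 7M8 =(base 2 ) 1101100111000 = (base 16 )1b38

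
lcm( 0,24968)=0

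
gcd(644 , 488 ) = 4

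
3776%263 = 94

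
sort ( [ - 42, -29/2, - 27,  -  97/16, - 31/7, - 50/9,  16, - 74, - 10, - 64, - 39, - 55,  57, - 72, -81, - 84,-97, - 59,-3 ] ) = [ - 97, - 84, - 81 , - 74, - 72, - 64, - 59, - 55, - 42, - 39, - 27, - 29/2, - 10, - 97/16, - 50/9, - 31/7 , - 3,16,57] 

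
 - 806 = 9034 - 9840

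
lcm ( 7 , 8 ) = 56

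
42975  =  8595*5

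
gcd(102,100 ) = 2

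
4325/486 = 4325/486 = 8.90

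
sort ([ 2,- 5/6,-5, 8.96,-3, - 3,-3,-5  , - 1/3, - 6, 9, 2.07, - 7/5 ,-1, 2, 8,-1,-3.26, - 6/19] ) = [ -6 , - 5, - 5, - 3.26, - 3,-3, - 3,-7/5 , - 1,-1,-5/6, - 1/3,-6/19, 2, 2, 2.07, 8, 8.96, 9] 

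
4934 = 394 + 4540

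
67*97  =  6499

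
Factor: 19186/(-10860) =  - 53/30 =- 2^( - 1)*3^( - 1)*5^ ( - 1 )*53^1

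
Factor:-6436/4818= - 3218/2409 = - 2^1 * 3^( - 1 )  *11^( - 1)*73^(- 1)*1609^1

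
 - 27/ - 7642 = 27/7642 = 0.00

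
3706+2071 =5777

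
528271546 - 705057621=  - 176786075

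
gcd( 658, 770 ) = 14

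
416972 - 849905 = - 432933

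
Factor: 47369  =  7^1*67^1 * 101^1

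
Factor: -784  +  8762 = 2^1*3989^1 = 7978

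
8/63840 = 1/7980= 0.00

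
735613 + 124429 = 860042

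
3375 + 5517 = 8892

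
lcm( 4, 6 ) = 12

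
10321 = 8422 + 1899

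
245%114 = 17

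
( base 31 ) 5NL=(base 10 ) 5539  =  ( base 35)4I9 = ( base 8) 12643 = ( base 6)41351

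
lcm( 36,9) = 36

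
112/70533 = 112/70533 = 0.00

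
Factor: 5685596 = 2^2*7^1*203057^1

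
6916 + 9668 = 16584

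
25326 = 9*2814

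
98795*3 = 296385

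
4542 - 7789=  - 3247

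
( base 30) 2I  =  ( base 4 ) 1032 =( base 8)116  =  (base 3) 2220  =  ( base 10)78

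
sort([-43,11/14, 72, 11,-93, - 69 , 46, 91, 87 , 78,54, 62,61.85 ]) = [-93, - 69,- 43, 11/14 , 11,46, 54,61.85,62,72, 78, 87, 91] 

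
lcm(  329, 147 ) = 6909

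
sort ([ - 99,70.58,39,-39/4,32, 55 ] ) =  [ - 99, - 39/4 , 32,39,55,  70.58]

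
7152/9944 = 894/1243 = 0.72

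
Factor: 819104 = 2^5*11^1*13^1*179^1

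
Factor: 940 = 2^2*5^1 * 47^1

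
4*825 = 3300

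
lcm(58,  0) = 0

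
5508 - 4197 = 1311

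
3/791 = 3/791  =  0.00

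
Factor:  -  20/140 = - 7^( - 1)  =  - 1/7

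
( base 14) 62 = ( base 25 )3b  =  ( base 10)86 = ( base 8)126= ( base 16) 56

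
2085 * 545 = 1136325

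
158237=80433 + 77804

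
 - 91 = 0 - 91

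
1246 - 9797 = - 8551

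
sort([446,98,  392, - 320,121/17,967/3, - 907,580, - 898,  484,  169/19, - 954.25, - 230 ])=[  -  954.25, - 907, - 898, - 320, - 230,121/17, 169/19, 98,967/3,392,446,484,  580 ] 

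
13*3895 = 50635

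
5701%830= 721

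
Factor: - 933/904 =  -2^( - 3)*3^1*113^( - 1 )* 311^1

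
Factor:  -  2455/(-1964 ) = 5/4   =  2^( - 2)  *  5^1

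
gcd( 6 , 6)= 6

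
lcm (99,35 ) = 3465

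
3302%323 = 72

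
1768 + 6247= 8015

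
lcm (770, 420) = 4620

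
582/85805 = 582/85805 = 0.01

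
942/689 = 1 + 253/689 =1.37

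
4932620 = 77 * 64060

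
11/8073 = 11/8073 = 0.00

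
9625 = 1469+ 8156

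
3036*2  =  6072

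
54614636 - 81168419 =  - 26553783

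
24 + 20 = 44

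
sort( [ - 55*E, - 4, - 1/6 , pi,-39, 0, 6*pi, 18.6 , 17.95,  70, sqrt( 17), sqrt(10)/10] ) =[-55* E, - 39, - 4, - 1/6,0, sqrt(10) /10, pi, sqrt(17 ),17.95, 18.6 , 6*pi, 70 ] 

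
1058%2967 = 1058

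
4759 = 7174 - 2415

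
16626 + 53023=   69649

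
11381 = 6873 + 4508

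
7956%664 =652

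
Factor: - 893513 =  - 19^1*31^1*37^1*41^1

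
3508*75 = 263100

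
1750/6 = 291+2/3 = 291.67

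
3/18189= 1/6063 = 0.00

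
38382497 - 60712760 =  - 22330263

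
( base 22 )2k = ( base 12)54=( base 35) 1T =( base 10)64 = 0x40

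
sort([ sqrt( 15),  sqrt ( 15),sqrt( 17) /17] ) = [ sqrt(17)/17,  sqrt( 15 ),  sqrt( 15) ] 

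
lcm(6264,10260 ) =595080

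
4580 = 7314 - 2734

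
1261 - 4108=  - 2847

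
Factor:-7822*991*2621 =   -  2^1*991^1* 2621^1*3911^1 = - 20316948842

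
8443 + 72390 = 80833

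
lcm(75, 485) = 7275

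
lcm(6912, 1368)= 131328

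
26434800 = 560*47205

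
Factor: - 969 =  - 3^1 * 17^1*19^1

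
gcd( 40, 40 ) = 40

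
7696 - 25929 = -18233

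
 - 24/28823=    - 1 + 28799/28823= - 0.00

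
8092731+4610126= 12702857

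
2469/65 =2469/65 = 37.98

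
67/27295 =67/27295=0.00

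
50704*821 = 41627984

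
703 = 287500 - 286797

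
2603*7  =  18221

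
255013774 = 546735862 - 291722088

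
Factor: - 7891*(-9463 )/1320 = 74672533/1320= 2^(-3 ) * 3^(-1 ) * 5^(-1 )*11^(  -  1 )*13^1 * 607^1 * 9463^1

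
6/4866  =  1/811 = 0.00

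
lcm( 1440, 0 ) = 0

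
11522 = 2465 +9057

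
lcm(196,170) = 16660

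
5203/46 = 5203/46 = 113.11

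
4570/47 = 4570/47 = 97.23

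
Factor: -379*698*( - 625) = 2^1*5^4 * 349^1*379^1 = 165338750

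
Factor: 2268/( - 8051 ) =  - 2^2*3^4*7^1*83^( - 1)*97^ (-1 ) 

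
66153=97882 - 31729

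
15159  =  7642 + 7517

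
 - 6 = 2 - 8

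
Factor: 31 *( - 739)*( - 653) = 14959577 =31^1 * 653^1*739^1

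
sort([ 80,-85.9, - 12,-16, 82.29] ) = [ - 85.9,-16, - 12,80, 82.29 ]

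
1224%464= 296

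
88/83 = 88/83 = 1.06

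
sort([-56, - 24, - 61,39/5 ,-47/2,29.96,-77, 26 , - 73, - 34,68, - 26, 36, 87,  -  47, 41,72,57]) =[ - 77,  -  73, - 61 ,-56, - 47, -34,  -  26,-24, - 47/2, 39/5, 26, 29.96 , 36, 41, 57, 68,72, 87 ] 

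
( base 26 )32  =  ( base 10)80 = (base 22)3E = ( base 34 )2c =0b1010000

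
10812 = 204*53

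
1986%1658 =328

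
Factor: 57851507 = 7^2*1180643^1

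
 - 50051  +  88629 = 38578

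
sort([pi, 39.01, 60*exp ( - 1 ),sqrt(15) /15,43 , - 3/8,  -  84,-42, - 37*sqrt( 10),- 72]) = [-37*sqrt( 10 ), - 84 , - 72, - 42, - 3/8, sqrt(15 ) /15, pi, 60*exp( - 1), 39.01,43]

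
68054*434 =29535436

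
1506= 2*753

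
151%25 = 1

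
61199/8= 7649 +7/8 = 7649.88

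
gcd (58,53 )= 1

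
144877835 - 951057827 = - 806179992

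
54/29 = 1+25/29 = 1.86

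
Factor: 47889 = 3^2  *  17^1*313^1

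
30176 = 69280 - 39104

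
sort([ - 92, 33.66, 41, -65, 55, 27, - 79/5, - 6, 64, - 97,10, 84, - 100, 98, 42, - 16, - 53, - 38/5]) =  [ - 100, - 97, - 92,-65, - 53, - 16, - 79/5, - 38/5, - 6,10,27, 33.66, 41, 42, 55,64,84,98]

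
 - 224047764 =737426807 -961474571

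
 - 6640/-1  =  6640/1 =6640.00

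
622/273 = 2 + 76/273 = 2.28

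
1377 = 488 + 889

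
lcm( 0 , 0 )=0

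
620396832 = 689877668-69480836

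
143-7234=-7091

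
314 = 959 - 645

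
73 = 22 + 51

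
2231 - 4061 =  - 1830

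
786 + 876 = 1662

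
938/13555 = 938/13555 = 0.07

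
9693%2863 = 1104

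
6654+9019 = 15673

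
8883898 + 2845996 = 11729894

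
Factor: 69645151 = 69645151^1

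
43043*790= 34003970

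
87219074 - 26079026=61140048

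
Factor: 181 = 181^1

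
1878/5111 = 1878/5111 =0.37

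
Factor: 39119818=2^1*199^1*227^1* 433^1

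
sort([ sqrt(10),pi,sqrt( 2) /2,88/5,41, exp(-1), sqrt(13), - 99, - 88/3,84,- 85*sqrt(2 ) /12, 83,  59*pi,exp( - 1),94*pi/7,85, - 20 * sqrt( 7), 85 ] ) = [ - 99,-20*sqrt( 7 ), - 88/3, - 85*sqrt (2)/12, exp(-1) , exp( - 1), sqrt(2) /2,  pi, sqrt ( 10),sqrt(13 ),88/5,41,94* pi/7, 83,84,85,85, 59 * pi ]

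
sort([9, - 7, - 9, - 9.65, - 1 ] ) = [  -  9.65, - 9, -7,-1,9 ] 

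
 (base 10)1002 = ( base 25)1f2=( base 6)4350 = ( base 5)13002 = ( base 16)3EA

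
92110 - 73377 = 18733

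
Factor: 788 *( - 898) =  - 2^3* 197^1*449^1 = - 707624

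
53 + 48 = 101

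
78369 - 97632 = -19263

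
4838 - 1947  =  2891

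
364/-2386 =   -  182/1193 = - 0.15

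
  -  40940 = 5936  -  46876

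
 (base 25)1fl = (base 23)1l9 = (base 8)1775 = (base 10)1021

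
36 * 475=17100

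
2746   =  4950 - 2204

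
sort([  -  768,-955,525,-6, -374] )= [ - 955, - 768, - 374 ,-6, 525 ]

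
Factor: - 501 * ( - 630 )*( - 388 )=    - 122464440 = - 2^3 * 3^3*5^1*7^1*97^1*167^1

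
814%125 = 64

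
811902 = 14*57993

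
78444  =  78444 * 1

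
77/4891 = 77/4891 = 0.02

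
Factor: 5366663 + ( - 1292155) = 4074508 = 2^2*43^1* 23689^1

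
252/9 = 28 = 28.00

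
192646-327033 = - 134387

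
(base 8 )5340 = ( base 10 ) 2784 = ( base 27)3M3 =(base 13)1362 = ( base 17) 9AD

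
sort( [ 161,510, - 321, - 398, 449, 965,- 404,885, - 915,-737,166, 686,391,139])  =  [-915,  -  737, - 404,-398 , - 321 , 139, 161 , 166, 391, 449,510,686, 885,  965]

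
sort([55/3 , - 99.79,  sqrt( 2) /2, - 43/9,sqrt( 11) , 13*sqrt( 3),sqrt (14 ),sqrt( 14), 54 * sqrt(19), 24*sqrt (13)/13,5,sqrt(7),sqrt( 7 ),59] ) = [-99.79, - 43/9,  sqrt (2)/2,sqrt(7), sqrt( 7), sqrt(11 ) , sqrt (14),sqrt( 14),5 , 24*sqrt( 13) /13,55/3,  13*  sqrt(3), 59,54*sqrt( 19)]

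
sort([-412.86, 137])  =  [ - 412.86, 137 ]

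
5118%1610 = 288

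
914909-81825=833084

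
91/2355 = 91/2355 = 0.04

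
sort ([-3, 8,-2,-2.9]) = [-3, - 2.9,-2 , 8] 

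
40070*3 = 120210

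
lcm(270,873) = 26190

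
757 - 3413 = - 2656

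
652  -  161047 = - 160395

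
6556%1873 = 937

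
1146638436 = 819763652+326874784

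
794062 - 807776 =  - 13714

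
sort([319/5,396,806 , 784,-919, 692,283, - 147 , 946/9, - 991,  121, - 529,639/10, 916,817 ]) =[ - 991,  -  919, - 529, - 147,  319/5,639/10 , 946/9,121,  283, 396,692,784, 806, 817, 916]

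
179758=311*578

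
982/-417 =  - 3 + 269/417= - 2.35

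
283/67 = 4 + 15/67 = 4.22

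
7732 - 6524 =1208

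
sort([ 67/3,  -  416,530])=[  -  416, 67/3, 530 ] 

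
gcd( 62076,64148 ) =28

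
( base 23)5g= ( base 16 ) 83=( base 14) 95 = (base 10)131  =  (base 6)335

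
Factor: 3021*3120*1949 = 18370338480 =2^4 * 3^2*5^1*13^1*19^1 * 53^1*1949^1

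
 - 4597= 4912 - 9509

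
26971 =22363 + 4608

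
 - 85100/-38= 42550/19 = 2239.47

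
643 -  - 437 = 1080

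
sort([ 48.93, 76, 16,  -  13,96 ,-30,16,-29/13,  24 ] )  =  [ - 30, - 13,  -  29/13, 16, 16,24, 48.93,  76, 96 ]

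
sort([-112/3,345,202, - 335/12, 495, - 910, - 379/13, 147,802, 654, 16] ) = [ - 910, - 112/3 ,-379/13, - 335/12,16, 147,202,345,495, 654, 802 ]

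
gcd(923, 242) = 1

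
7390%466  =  400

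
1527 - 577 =950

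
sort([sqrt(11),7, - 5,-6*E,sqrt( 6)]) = [  -  6*E, - 5,sqrt( 6),sqrt(11 ),7 ] 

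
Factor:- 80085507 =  - 3^1 * 26695169^1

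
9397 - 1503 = 7894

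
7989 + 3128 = 11117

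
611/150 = 4+11/150 = 4.07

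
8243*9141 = 75349263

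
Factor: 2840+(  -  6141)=-3301^1 = - 3301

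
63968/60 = 15992/15 = 1066.13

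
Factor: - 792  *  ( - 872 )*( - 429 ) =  - 2^6*3^3*11^2*13^1*109^1=- 296277696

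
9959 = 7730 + 2229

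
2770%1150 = 470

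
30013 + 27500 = 57513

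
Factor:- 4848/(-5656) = 2^1*3^1* 7^( - 1) =6/7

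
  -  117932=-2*58966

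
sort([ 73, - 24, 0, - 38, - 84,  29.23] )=[ - 84, - 38, - 24,0  ,  29.23, 73]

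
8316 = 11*756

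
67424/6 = 11237 + 1/3 = 11237.33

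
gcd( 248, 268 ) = 4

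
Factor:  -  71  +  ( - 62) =-133  =  - 7^1 * 19^1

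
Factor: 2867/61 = 47^1 = 47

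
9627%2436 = 2319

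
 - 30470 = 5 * ( -6094 ) 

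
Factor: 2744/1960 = 5^(-1 )*7^1 = 7/5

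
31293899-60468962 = -29175063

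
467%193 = 81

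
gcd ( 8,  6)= 2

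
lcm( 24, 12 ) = 24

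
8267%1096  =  595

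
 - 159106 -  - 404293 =245187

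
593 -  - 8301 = 8894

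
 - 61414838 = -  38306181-23108657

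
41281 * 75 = 3096075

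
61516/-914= - 68 + 318/457 = - 67.30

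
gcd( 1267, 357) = 7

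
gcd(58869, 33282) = 9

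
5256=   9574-4318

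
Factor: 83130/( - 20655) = -326/81 = - 2^1*3^( - 4) * 163^1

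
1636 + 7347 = 8983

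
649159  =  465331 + 183828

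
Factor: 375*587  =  3^1 * 5^3*587^1 = 220125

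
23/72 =23/72 = 0.32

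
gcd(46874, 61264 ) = 2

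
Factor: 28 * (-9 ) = -2^2 * 3^2 * 7^1 = - 252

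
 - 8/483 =  -  8/483 =- 0.02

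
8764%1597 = 779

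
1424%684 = 56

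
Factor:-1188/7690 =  - 594/3845 = - 2^1*3^3 * 5^( -1) * 11^1*769^ (-1)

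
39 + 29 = 68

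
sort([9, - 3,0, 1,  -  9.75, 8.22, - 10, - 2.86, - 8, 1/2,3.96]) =[ - 10 , - 9.75, - 8, - 3, - 2.86, 0, 1/2,1,3.96,8.22,9]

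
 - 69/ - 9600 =23/3200 = 0.01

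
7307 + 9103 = 16410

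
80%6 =2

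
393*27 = 10611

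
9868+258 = 10126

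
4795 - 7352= -2557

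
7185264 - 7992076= - 806812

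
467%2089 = 467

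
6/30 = 1/5 = 0.20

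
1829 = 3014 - 1185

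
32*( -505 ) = - 16160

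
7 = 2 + 5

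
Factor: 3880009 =7^1*19^1*29173^1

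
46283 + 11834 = 58117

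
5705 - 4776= 929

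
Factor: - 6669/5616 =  - 19/16 = - 2^( - 4 )*19^1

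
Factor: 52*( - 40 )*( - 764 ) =2^7 *5^1*13^1 *191^1 = 1589120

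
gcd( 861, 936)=3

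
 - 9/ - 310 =9/310 = 0.03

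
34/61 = 34/61 = 0.56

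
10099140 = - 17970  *( - 562) 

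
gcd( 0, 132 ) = 132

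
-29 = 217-246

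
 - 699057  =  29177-728234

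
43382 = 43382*1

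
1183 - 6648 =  - 5465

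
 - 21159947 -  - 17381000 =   -  3778947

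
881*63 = 55503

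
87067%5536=4027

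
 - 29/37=-29/37 = -0.78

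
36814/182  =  202+25/91  =  202.27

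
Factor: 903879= 3^4*11159^1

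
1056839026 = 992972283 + 63866743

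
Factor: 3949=11^1*359^1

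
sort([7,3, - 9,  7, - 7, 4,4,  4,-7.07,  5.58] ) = [ - 9, - 7.07,-7,  3, 4, 4, 4, 5.58,  7, 7 ]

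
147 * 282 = 41454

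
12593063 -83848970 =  - 71255907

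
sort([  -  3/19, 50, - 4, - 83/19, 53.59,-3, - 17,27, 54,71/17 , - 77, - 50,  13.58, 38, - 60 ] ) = [ - 77, - 60,- 50, -17, - 83/19,- 4, - 3,  -  3/19,71/17, 13.58, 27,38, 50, 53.59, 54]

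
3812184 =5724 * 666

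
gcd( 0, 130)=130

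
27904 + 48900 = 76804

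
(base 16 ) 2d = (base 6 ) 113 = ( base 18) 29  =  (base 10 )45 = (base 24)1L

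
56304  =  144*391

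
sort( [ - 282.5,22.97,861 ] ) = [  -  282.5,22.97,861 ]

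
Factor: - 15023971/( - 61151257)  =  17^1*239^(-1) * 331^(-1)*773^(-1)*883763^1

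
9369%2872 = 753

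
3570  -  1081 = 2489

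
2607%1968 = 639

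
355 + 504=859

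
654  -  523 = 131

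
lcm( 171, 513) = 513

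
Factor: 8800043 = 7^1*37^1*61^1*557^1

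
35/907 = 35/907 = 0.04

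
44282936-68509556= - 24226620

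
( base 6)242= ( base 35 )2s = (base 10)98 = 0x62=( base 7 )200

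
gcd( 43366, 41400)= 2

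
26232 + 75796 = 102028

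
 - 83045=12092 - 95137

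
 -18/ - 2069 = 18/2069 = 0.01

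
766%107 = 17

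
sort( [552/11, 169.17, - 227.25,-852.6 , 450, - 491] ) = [ - 852.6, - 491,  -  227.25, 552/11,169.17, 450]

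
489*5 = 2445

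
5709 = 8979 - 3270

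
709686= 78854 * 9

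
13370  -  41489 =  - 28119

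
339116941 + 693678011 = 1032794952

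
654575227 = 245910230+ 408664997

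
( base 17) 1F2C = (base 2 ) 10010001001110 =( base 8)22116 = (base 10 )9294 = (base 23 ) HD2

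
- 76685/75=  - 15337/15 = - 1022.47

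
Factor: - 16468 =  - 2^2*23^1*179^1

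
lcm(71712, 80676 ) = 645408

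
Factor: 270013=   71^1*3803^1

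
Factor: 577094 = 2^1*7^1*41221^1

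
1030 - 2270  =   - 1240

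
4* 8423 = 33692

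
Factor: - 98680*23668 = - 2^5*5^1*61^1*97^1*2467^1 = - 2335558240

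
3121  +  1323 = 4444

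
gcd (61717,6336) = 1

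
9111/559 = 9111/559 = 16.30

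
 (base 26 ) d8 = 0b101011010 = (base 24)ea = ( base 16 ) 15A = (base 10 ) 346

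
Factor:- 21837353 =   -  281^1*77713^1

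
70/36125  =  14/7225 = 0.00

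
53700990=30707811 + 22993179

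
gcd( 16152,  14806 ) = 1346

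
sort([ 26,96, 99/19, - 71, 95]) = [ - 71, 99/19  ,  26 , 95 , 96]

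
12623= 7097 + 5526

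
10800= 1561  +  9239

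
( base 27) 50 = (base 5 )1020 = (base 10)135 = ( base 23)5K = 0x87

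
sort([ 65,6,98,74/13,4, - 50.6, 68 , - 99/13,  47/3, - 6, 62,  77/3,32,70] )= [-50.6,-99/13,-6 , 4,74/13,6,47/3,77/3,32, 62, 65,68, 70 , 98] 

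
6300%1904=588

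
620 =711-91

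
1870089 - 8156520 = -6286431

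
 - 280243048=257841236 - 538084284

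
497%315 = 182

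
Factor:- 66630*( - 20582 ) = 2^2* 3^1*5^1*41^1 * 251^1*2221^1 = 1371378660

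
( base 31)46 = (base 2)10000010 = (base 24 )5A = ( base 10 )130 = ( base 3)11211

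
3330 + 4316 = 7646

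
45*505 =22725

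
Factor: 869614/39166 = 19583^( - 1 )*434807^1=434807/19583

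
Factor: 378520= 2^3 *5^1*9463^1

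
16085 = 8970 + 7115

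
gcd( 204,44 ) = 4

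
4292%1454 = 1384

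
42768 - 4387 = 38381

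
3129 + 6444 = 9573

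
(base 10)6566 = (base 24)B9E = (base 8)14646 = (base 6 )50222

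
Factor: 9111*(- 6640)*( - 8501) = 514285337040=2^4 * 3^1*5^1*83^1 *3037^1*8501^1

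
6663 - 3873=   2790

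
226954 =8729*26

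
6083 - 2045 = 4038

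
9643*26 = 250718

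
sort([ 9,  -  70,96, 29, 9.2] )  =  [ - 70, 9, 9.2, 29, 96]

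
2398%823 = 752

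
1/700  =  1/700 = 0.00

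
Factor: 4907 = 7^1 *701^1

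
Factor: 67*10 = 2^1*5^1*67^1=   670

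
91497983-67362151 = 24135832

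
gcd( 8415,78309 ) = 99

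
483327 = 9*53703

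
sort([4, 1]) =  [ 1,4 ] 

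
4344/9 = 482+2/3 = 482.67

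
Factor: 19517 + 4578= 5^1 * 61^1 * 79^1=24095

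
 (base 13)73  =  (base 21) 4A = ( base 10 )94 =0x5e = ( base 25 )3J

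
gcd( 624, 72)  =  24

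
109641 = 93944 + 15697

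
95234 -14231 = 81003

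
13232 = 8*1654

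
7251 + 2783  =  10034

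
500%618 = 500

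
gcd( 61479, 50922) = 621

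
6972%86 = 6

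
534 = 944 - 410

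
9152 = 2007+7145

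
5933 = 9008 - 3075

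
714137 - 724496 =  - 10359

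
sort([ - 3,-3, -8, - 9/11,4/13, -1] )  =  [ - 8,-3, - 3,-1,- 9/11 , 4/13] 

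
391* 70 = 27370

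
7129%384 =217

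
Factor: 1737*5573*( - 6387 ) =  - 61828082487 = - 3^3 * 193^1 * 2129^1*5573^1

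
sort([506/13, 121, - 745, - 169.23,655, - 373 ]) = [ - 745, - 373, - 169.23,506/13,  121, 655]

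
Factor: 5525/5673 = 3^(-1)*5^2 * 13^1*17^1*31^ (-1)*61^(-1)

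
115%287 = 115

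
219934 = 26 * 8459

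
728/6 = 121 + 1/3=121.33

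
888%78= 30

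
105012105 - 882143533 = - 777131428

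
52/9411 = 52/9411 = 0.01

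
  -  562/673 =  - 1+111/673 = - 0.84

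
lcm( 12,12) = 12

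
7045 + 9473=16518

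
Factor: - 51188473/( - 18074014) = 2^ ( - 1)*1291001^( - 1)*7312639^1 = 7312639/2582002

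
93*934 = 86862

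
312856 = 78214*4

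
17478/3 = 5826 = 5826.00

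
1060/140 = 7 + 4/7=7.57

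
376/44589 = 376/44589 = 0.01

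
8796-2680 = 6116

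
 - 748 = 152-900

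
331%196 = 135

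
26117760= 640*40809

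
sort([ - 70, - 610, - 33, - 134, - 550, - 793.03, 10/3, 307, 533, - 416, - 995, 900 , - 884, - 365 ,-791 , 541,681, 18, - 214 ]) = [ - 995, - 884,-793.03, - 791, - 610, - 550,-416, - 365, - 214,  -  134, - 70, - 33,10/3,  18,  307, 533,541,681 , 900]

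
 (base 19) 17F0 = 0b10010111000111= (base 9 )14235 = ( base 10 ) 9671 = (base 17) 1G7F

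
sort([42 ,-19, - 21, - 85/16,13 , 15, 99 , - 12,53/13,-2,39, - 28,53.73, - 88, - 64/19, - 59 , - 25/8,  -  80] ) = [ - 88 , - 80,  -  59,-28, - 21, - 19,-12, - 85/16, - 64/19, - 25/8, - 2, 53/13, 13, 15,  39, 42,53.73,99]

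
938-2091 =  - 1153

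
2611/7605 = 2611/7605 = 0.34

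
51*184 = 9384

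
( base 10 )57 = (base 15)3C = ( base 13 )45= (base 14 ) 41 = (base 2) 111001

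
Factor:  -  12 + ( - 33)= - 3^2*5^1 = -45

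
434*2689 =1167026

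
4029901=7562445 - 3532544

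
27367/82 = 333 + 61/82 = 333.74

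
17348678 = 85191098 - 67842420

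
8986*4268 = 38352248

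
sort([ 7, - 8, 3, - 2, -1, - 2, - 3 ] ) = [ - 8, - 3, - 2,- 2, - 1, 3, 7]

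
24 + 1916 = 1940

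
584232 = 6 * 97372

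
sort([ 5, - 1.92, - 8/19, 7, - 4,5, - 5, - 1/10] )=[-5, - 4,- 1.92, - 8/19, - 1/10, 5, 5,7]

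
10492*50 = 524600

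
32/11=2+10/11 = 2.91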